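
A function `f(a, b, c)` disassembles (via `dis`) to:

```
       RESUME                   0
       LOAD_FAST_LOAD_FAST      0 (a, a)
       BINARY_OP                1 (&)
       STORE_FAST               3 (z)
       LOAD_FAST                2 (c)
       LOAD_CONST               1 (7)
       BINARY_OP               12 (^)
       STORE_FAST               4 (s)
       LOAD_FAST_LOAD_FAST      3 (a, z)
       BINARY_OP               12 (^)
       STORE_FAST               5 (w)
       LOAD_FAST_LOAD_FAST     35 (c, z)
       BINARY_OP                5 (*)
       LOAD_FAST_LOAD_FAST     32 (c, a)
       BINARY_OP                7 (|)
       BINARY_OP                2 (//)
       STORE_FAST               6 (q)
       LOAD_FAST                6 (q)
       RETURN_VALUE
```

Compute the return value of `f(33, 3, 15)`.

LOAD_FAST_LOAD_FAST a,a → push 33,33. Stack: [33, 33]
BINARY_OP & → 33 & 33 = 33. Stack: [33]
STORE_FAST z → z=33. Stack: []
LOAD_FAST c → push 15. Stack: [15]
LOAD_CONST → push 7. Stack: [15, 7]
BINARY_OP ^ → 15 ^ 7 = 8. Stack: [8]
STORE_FAST s → s=8. Stack: []
LOAD_FAST_LOAD_FAST a,z → push 33,33. Stack: [33, 33]
BINARY_OP ^ → 33 ^ 33 = 0. Stack: [0]
STORE_FAST w → w=0. Stack: []
LOAD_FAST_LOAD_FAST c,z → push 15,33. Stack: [15, 33]
BINARY_OP * → 15 * 33 = 495. Stack: [495]
LOAD_FAST_LOAD_FAST c,a → push 15,33. Stack: [495, 15, 33]
BINARY_OP | → 15 | 33 = 47. Stack: [495, 47]
BINARY_OP // → 495 // 47 = 10. Stack: [10]
STORE_FAST q → q=10. Stack: []
LOAD_FAST q → push 10. Stack: [10]
RETURN_VALUE → return 10.

10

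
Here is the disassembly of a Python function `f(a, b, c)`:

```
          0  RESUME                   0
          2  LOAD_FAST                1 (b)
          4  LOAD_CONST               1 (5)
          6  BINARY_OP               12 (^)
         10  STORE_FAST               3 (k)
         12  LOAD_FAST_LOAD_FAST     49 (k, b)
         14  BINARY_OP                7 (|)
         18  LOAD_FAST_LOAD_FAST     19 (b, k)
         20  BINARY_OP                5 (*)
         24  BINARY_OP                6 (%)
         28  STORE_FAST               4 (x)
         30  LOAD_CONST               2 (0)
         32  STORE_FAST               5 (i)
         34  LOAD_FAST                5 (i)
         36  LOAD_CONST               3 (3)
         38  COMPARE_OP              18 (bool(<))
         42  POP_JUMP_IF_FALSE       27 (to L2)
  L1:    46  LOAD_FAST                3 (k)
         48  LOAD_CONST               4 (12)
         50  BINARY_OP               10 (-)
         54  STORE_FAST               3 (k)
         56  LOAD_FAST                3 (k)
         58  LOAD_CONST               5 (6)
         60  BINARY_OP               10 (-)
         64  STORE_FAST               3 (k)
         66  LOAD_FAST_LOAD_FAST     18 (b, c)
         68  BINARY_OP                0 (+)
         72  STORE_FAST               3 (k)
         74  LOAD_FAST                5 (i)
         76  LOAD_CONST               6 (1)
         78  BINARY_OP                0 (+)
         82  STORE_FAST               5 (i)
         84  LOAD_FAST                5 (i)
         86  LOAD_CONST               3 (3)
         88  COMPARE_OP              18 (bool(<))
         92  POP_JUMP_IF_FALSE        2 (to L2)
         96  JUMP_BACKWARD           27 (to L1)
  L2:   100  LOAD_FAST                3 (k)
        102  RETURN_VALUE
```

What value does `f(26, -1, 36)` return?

35

LOAD_FAST b → push -1
LOAD_CONST → push 5
BINARY_OP ^ → -1 ^ 5 = -6
STORE_FAST k → k=-6
LOAD_FAST_LOAD_FAST k,b → push -6,-1
BINARY_OP | → -6 | -1 = -1
LOAD_FAST_LOAD_FAST b,k → push -1,-6
BINARY_OP * → -1 * -6 = 6
BINARY_OP % → -1 % 6 = 5
STORE_FAST x → x=5
LOAD_CONST → push 0
STORE_FAST i → i=0
LOAD_FAST i → push 0
LOAD_CONST → push 3
COMPARE_OP bool(<) → 0 vs 3 = True
POP_JUMP_IF_FALSE → pop True; no jump
LOAD_FAST k → push -6
LOAD_CONST → push 12
BINARY_OP - → -6 - 12 = -18
STORE_FAST k → k=-18
LOAD_FAST k → push -18
LOAD_CONST → push 6
BINARY_OP - → -18 - 6 = -24
STORE_FAST k → k=-24
LOAD_FAST_LOAD_FAST b,c → push -1,36
BINARY_OP + → -1 + 36 = 35
STORE_FAST k → k=35
LOAD_FAST i → push 0
LOAD_CONST → push 1
BINARY_OP + → 0 + 1 = 1
STORE_FAST i → i=1
LOAD_FAST i → push 1
LOAD_CONST → push 3
COMPARE_OP bool(<) → 1 vs 3 = True
POP_JUMP_IF_FALSE → pop True; no jump
LOAD_FAST k → push 35
LOAD_CONST → push 12
BINARY_OP - → 35 - 12 = 23
STORE_FAST k → k=23
LOAD_FAST k → push 23
LOAD_CONST → push 6
BINARY_OP - → 23 - 6 = 17
STORE_FAST k → k=17
LOAD_FAST_LOAD_FAST b,c → push -1,36
BINARY_OP + → -1 + 36 = 35
STORE_FAST k → k=35
LOAD_FAST i → push 1
LOAD_CONST → push 1
BINARY_OP + → 1 + 1 = 2
STORE_FAST i → i=2
LOAD_FAST i → push 2
LOAD_CONST → push 3
COMPARE_OP bool(<) → 2 vs 3 = True
POP_JUMP_IF_FALSE → pop True; no jump
LOAD_FAST k → push 35
LOAD_CONST → push 12
BINARY_OP - → 35 - 12 = 23
STORE_FAST k → k=23
LOAD_FAST k → push 23
LOAD_CONST → push 6
BINARY_OP - → 23 - 6 = 17
STORE_FAST k → k=17
LOAD_FAST_LOAD_FAST b,c → push -1,36
BINARY_OP + → -1 + 36 = 35
STORE_FAST k → k=35
LOAD_FAST i → push 2
LOAD_CONST → push 1
BINARY_OP + → 2 + 1 = 3
STORE_FAST i → i=3
LOAD_FAST i → push 3
LOAD_CONST → push 3
COMPARE_OP bool(<) → 3 vs 3 = False
POP_JUMP_IF_FALSE → pop False; jump
LOAD_FAST k → push 35
RETURN_VALUE → return 35.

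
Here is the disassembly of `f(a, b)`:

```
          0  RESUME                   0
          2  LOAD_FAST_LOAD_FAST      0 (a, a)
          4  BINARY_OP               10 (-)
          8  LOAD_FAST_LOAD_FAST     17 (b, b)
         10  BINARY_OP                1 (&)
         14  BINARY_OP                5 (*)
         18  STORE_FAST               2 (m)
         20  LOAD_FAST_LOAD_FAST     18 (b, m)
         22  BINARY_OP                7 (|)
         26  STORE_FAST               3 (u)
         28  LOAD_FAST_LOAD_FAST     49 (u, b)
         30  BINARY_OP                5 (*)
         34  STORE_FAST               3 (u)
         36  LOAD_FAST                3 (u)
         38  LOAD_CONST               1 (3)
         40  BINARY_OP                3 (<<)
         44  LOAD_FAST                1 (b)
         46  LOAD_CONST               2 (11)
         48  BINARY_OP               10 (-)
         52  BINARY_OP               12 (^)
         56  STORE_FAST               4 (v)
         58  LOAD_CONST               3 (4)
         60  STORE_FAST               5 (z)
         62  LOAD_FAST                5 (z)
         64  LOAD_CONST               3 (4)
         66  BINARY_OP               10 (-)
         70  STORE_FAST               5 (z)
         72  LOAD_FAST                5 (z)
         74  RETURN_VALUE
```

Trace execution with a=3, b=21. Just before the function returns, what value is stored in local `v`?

LOAD_FAST_LOAD_FAST a,a → push 3,3. Stack: [3, 3]
BINARY_OP - → 3 - 3 = 0. Stack: [0]
LOAD_FAST_LOAD_FAST b,b → push 21,21. Stack: [0, 21, 21]
BINARY_OP & → 21 & 21 = 21. Stack: [0, 21]
BINARY_OP * → 0 * 21 = 0. Stack: [0]
STORE_FAST m → m=0. Stack: []
LOAD_FAST_LOAD_FAST b,m → push 21,0. Stack: [21, 0]
BINARY_OP | → 21 | 0 = 21. Stack: [21]
STORE_FAST u → u=21. Stack: []
LOAD_FAST_LOAD_FAST u,b → push 21,21. Stack: [21, 21]
BINARY_OP * → 21 * 21 = 441. Stack: [441]
STORE_FAST u → u=441. Stack: []
LOAD_FAST u → push 441. Stack: [441]
LOAD_CONST → push 3. Stack: [441, 3]
BINARY_OP << → 441 << 3 = 3528. Stack: [3528]
LOAD_FAST b → push 21. Stack: [3528, 21]
LOAD_CONST → push 11. Stack: [3528, 21, 11]
BINARY_OP - → 21 - 11 = 10. Stack: [3528, 10]
BINARY_OP ^ → 3528 ^ 10 = 3522. Stack: [3522]
STORE_FAST v → v=3522. Stack: []
LOAD_CONST → push 4. Stack: [4]
STORE_FAST z → z=4. Stack: []
LOAD_FAST z → push 4. Stack: [4]
LOAD_CONST → push 4. Stack: [4, 4]
BINARY_OP - → 4 - 4 = 0. Stack: [0]
STORE_FAST z → z=0. Stack: []
LOAD_FAST z → push 0. Stack: [0]
RETURN_VALUE → return 0.

3522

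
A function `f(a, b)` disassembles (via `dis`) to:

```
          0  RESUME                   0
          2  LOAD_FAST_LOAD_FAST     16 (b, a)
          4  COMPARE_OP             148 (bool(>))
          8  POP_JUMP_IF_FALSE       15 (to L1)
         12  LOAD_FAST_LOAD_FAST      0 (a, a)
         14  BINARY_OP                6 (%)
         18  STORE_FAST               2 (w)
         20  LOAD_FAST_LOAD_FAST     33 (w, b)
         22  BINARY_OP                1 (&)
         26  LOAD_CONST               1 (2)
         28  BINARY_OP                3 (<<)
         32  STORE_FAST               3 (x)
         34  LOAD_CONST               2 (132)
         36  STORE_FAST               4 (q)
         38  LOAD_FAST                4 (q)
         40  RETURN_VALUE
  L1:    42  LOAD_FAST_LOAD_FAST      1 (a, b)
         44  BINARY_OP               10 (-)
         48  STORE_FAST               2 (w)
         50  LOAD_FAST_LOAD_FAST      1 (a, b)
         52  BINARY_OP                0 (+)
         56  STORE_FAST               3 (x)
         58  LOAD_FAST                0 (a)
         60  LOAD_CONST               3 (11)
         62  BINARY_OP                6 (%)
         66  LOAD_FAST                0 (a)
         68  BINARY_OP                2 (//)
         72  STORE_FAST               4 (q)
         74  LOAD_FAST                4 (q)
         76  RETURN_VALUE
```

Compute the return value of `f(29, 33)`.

132

LOAD_FAST_LOAD_FAST b,a → push 33,29. Stack: [33, 29]
COMPARE_OP bool(>) → 33 vs 29 = True. Stack: [True]
POP_JUMP_IF_FALSE → pop True; no jump. Stack: []
LOAD_FAST_LOAD_FAST a,a → push 29,29. Stack: [29, 29]
BINARY_OP % → 29 % 29 = 0. Stack: [0]
STORE_FAST w → w=0. Stack: []
LOAD_FAST_LOAD_FAST w,b → push 0,33. Stack: [0, 33]
BINARY_OP & → 0 & 33 = 0. Stack: [0]
LOAD_CONST → push 2. Stack: [0, 2]
BINARY_OP << → 0 << 2 = 0. Stack: [0]
STORE_FAST x → x=0. Stack: []
LOAD_CONST → push 132. Stack: [132]
STORE_FAST q → q=132. Stack: []
LOAD_FAST q → push 132. Stack: [132]
RETURN_VALUE → return 132.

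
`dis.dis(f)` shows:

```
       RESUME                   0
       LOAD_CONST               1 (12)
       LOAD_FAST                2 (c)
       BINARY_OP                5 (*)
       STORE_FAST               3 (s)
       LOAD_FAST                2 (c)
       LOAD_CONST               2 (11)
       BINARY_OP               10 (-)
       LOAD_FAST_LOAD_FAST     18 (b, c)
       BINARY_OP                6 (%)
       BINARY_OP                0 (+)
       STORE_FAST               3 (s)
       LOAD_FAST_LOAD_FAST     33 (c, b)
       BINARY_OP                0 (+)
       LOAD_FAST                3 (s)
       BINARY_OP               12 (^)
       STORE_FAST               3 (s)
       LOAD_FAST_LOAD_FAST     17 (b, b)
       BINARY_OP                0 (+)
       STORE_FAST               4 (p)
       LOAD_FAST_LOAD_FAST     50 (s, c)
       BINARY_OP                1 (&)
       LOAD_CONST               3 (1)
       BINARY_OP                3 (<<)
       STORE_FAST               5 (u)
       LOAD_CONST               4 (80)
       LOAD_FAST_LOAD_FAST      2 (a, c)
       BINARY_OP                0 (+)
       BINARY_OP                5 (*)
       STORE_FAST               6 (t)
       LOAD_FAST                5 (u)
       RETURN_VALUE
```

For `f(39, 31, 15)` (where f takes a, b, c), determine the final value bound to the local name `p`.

LOAD_CONST → push 12. Stack: [12]
LOAD_FAST c → push 15. Stack: [12, 15]
BINARY_OP * → 12 * 15 = 180. Stack: [180]
STORE_FAST s → s=180. Stack: []
LOAD_FAST c → push 15. Stack: [15]
LOAD_CONST → push 11. Stack: [15, 11]
BINARY_OP - → 15 - 11 = 4. Stack: [4]
LOAD_FAST_LOAD_FAST b,c → push 31,15. Stack: [4, 31, 15]
BINARY_OP % → 31 % 15 = 1. Stack: [4, 1]
BINARY_OP + → 4 + 1 = 5. Stack: [5]
STORE_FAST s → s=5. Stack: []
LOAD_FAST_LOAD_FAST c,b → push 15,31. Stack: [15, 31]
BINARY_OP + → 15 + 31 = 46. Stack: [46]
LOAD_FAST s → push 5. Stack: [46, 5]
BINARY_OP ^ → 46 ^ 5 = 43. Stack: [43]
STORE_FAST s → s=43. Stack: []
LOAD_FAST_LOAD_FAST b,b → push 31,31. Stack: [31, 31]
BINARY_OP + → 31 + 31 = 62. Stack: [62]
STORE_FAST p → p=62. Stack: []
LOAD_FAST_LOAD_FAST s,c → push 43,15. Stack: [43, 15]
BINARY_OP & → 43 & 15 = 11. Stack: [11]
LOAD_CONST → push 1. Stack: [11, 1]
BINARY_OP << → 11 << 1 = 22. Stack: [22]
STORE_FAST u → u=22. Stack: []
LOAD_CONST → push 80. Stack: [80]
LOAD_FAST_LOAD_FAST a,c → push 39,15. Stack: [80, 39, 15]
BINARY_OP + → 39 + 15 = 54. Stack: [80, 54]
BINARY_OP * → 80 * 54 = 4320. Stack: [4320]
STORE_FAST t → t=4320. Stack: []
LOAD_FAST u → push 22. Stack: [22]
RETURN_VALUE → return 22.

62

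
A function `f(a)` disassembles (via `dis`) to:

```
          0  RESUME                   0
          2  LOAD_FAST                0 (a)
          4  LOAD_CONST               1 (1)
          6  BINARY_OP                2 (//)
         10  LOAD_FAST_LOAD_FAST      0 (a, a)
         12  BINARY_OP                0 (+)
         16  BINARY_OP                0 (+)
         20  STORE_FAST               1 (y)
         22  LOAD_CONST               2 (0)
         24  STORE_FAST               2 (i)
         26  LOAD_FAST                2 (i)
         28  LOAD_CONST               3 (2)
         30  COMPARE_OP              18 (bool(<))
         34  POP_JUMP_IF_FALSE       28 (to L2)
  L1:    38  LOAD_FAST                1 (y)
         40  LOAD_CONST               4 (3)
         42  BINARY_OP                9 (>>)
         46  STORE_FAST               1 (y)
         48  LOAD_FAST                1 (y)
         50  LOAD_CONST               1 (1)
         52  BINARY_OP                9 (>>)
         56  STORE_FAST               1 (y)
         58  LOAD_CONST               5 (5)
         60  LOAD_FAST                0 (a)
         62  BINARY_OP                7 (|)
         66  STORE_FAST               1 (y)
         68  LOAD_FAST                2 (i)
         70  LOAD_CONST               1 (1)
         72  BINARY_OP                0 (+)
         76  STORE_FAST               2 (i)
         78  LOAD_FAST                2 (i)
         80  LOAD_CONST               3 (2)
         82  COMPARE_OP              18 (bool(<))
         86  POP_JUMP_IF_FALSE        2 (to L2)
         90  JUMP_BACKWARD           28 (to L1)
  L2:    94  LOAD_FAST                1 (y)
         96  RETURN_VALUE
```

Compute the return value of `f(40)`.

45

LOAD_FAST a → push 40. Stack: [40]
LOAD_CONST → push 1. Stack: [40, 1]
BINARY_OP // → 40 // 1 = 40. Stack: [40]
LOAD_FAST_LOAD_FAST a,a → push 40,40. Stack: [40, 40, 40]
BINARY_OP + → 40 + 40 = 80. Stack: [40, 80]
BINARY_OP + → 40 + 80 = 120. Stack: [120]
STORE_FAST y → y=120. Stack: []
LOAD_CONST → push 0. Stack: [0]
STORE_FAST i → i=0. Stack: []
LOAD_FAST i → push 0. Stack: [0]
LOAD_CONST → push 2. Stack: [0, 2]
COMPARE_OP bool(<) → 0 vs 2 = True. Stack: [True]
POP_JUMP_IF_FALSE → pop True; no jump. Stack: []
LOAD_FAST y → push 120. Stack: [120]
LOAD_CONST → push 3. Stack: [120, 3]
BINARY_OP >> → 120 >> 3 = 15. Stack: [15]
STORE_FAST y → y=15. Stack: []
LOAD_FAST y → push 15. Stack: [15]
LOAD_CONST → push 1. Stack: [15, 1]
BINARY_OP >> → 15 >> 1 = 7. Stack: [7]
STORE_FAST y → y=7. Stack: []
LOAD_CONST → push 5. Stack: [5]
LOAD_FAST a → push 40. Stack: [5, 40]
BINARY_OP | → 5 | 40 = 45. Stack: [45]
STORE_FAST y → y=45. Stack: []
LOAD_FAST i → push 0. Stack: [0]
LOAD_CONST → push 1. Stack: [0, 1]
BINARY_OP + → 0 + 1 = 1. Stack: [1]
STORE_FAST i → i=1. Stack: []
LOAD_FAST i → push 1. Stack: [1]
LOAD_CONST → push 2. Stack: [1, 2]
COMPARE_OP bool(<) → 1 vs 2 = True. Stack: [True]
POP_JUMP_IF_FALSE → pop True; no jump. Stack: []
LOAD_FAST y → push 45. Stack: [45]
LOAD_CONST → push 3. Stack: [45, 3]
BINARY_OP >> → 45 >> 3 = 5. Stack: [5]
STORE_FAST y → y=5. Stack: []
LOAD_FAST y → push 5. Stack: [5]
LOAD_CONST → push 1. Stack: [5, 1]
BINARY_OP >> → 5 >> 1 = 2. Stack: [2]
STORE_FAST y → y=2. Stack: []
LOAD_CONST → push 5. Stack: [5]
LOAD_FAST a → push 40. Stack: [5, 40]
BINARY_OP | → 5 | 40 = 45. Stack: [45]
STORE_FAST y → y=45. Stack: []
LOAD_FAST i → push 1. Stack: [1]
LOAD_CONST → push 1. Stack: [1, 1]
BINARY_OP + → 1 + 1 = 2. Stack: [2]
STORE_FAST i → i=2. Stack: []
LOAD_FAST i → push 2. Stack: [2]
LOAD_CONST → push 2. Stack: [2, 2]
COMPARE_OP bool(<) → 2 vs 2 = False. Stack: [False]
POP_JUMP_IF_FALSE → pop False; jump. Stack: []
LOAD_FAST y → push 45. Stack: [45]
RETURN_VALUE → return 45.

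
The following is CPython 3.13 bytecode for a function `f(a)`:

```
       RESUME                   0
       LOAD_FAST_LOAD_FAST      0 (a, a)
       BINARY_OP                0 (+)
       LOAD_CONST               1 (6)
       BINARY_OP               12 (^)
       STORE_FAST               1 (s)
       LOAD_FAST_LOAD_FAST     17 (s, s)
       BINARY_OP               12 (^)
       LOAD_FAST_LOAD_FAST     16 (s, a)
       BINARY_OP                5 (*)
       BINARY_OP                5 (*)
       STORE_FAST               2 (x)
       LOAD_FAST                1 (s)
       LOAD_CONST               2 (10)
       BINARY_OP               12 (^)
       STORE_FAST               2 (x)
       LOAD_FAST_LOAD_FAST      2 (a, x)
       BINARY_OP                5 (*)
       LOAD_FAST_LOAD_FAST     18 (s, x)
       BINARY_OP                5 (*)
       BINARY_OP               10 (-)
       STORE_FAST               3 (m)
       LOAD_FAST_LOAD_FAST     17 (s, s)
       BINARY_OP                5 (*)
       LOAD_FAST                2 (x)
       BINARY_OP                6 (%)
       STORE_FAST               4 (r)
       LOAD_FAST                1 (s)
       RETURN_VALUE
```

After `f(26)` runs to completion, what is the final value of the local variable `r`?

36

LOAD_FAST_LOAD_FAST a,a → push 26,26. Stack: [26, 26]
BINARY_OP + → 26 + 26 = 52. Stack: [52]
LOAD_CONST → push 6. Stack: [52, 6]
BINARY_OP ^ → 52 ^ 6 = 50. Stack: [50]
STORE_FAST s → s=50. Stack: []
LOAD_FAST_LOAD_FAST s,s → push 50,50. Stack: [50, 50]
BINARY_OP ^ → 50 ^ 50 = 0. Stack: [0]
LOAD_FAST_LOAD_FAST s,a → push 50,26. Stack: [0, 50, 26]
BINARY_OP * → 50 * 26 = 1300. Stack: [0, 1300]
BINARY_OP * → 0 * 1300 = 0. Stack: [0]
STORE_FAST x → x=0. Stack: []
LOAD_FAST s → push 50. Stack: [50]
LOAD_CONST → push 10. Stack: [50, 10]
BINARY_OP ^ → 50 ^ 10 = 56. Stack: [56]
STORE_FAST x → x=56. Stack: []
LOAD_FAST_LOAD_FAST a,x → push 26,56. Stack: [26, 56]
BINARY_OP * → 26 * 56 = 1456. Stack: [1456]
LOAD_FAST_LOAD_FAST s,x → push 50,56. Stack: [1456, 50, 56]
BINARY_OP * → 50 * 56 = 2800. Stack: [1456, 2800]
BINARY_OP - → 1456 - 2800 = -1344. Stack: [-1344]
STORE_FAST m → m=-1344. Stack: []
LOAD_FAST_LOAD_FAST s,s → push 50,50. Stack: [50, 50]
BINARY_OP * → 50 * 50 = 2500. Stack: [2500]
LOAD_FAST x → push 56. Stack: [2500, 56]
BINARY_OP % → 2500 % 56 = 36. Stack: [36]
STORE_FAST r → r=36. Stack: []
LOAD_FAST s → push 50. Stack: [50]
RETURN_VALUE → return 50.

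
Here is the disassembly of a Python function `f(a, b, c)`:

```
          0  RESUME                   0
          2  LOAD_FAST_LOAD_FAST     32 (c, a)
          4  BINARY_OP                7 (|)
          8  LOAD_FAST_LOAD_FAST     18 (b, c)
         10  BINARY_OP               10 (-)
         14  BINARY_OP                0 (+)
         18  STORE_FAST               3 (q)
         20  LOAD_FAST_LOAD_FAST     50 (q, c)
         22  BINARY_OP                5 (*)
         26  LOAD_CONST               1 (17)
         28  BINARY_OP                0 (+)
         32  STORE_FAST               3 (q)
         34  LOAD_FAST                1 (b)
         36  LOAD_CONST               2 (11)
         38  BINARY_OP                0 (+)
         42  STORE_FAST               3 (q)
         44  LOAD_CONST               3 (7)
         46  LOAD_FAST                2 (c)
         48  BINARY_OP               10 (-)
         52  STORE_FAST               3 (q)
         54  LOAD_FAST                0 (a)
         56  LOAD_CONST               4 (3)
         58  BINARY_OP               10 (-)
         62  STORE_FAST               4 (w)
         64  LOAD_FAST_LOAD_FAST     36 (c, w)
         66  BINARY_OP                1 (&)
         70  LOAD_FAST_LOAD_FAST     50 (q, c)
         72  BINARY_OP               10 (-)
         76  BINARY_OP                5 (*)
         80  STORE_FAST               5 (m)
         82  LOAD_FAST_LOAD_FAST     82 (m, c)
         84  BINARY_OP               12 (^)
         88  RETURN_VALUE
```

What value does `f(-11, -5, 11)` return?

LOAD_FAST_LOAD_FAST c,a → push 11,-11. Stack: [11, -11]
BINARY_OP | → 11 | -11 = -1. Stack: [-1]
LOAD_FAST_LOAD_FAST b,c → push -5,11. Stack: [-1, -5, 11]
BINARY_OP - → -5 - 11 = -16. Stack: [-1, -16]
BINARY_OP + → -1 + -16 = -17. Stack: [-17]
STORE_FAST q → q=-17. Stack: []
LOAD_FAST_LOAD_FAST q,c → push -17,11. Stack: [-17, 11]
BINARY_OP * → -17 * 11 = -187. Stack: [-187]
LOAD_CONST → push 17. Stack: [-187, 17]
BINARY_OP + → -187 + 17 = -170. Stack: [-170]
STORE_FAST q → q=-170. Stack: []
LOAD_FAST b → push -5. Stack: [-5]
LOAD_CONST → push 11. Stack: [-5, 11]
BINARY_OP + → -5 + 11 = 6. Stack: [6]
STORE_FAST q → q=6. Stack: []
LOAD_CONST → push 7. Stack: [7]
LOAD_FAST c → push 11. Stack: [7, 11]
BINARY_OP - → 7 - 11 = -4. Stack: [-4]
STORE_FAST q → q=-4. Stack: []
LOAD_FAST a → push -11. Stack: [-11]
LOAD_CONST → push 3. Stack: [-11, 3]
BINARY_OP - → -11 - 3 = -14. Stack: [-14]
STORE_FAST w → w=-14. Stack: []
LOAD_FAST_LOAD_FAST c,w → push 11,-14. Stack: [11, -14]
BINARY_OP & → 11 & -14 = 2. Stack: [2]
LOAD_FAST_LOAD_FAST q,c → push -4,11. Stack: [2, -4, 11]
BINARY_OP - → -4 - 11 = -15. Stack: [2, -15]
BINARY_OP * → 2 * -15 = -30. Stack: [-30]
STORE_FAST m → m=-30. Stack: []
LOAD_FAST_LOAD_FAST m,c → push -30,11. Stack: [-30, 11]
BINARY_OP ^ → -30 ^ 11 = -23. Stack: [-23]
RETURN_VALUE → return -23.

-23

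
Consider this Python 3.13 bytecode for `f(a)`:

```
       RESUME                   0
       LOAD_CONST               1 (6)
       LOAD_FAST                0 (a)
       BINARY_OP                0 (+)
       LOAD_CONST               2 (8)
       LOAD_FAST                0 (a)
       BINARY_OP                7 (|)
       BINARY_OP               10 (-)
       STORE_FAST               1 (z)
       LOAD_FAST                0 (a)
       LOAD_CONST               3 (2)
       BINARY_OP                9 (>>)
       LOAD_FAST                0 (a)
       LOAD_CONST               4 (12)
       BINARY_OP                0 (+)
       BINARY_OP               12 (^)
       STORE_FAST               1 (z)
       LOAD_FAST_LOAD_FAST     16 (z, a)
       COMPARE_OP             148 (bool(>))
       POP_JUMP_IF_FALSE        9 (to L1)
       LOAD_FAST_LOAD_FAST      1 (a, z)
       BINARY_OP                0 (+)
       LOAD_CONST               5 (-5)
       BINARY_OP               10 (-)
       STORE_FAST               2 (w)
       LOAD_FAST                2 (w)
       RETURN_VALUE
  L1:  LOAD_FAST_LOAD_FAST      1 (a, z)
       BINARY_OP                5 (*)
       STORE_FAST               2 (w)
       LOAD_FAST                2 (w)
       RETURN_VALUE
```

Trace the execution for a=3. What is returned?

23

LOAD_CONST → push 6. Stack: [6]
LOAD_FAST a → push 3. Stack: [6, 3]
BINARY_OP + → 6 + 3 = 9. Stack: [9]
LOAD_CONST → push 8. Stack: [9, 8]
LOAD_FAST a → push 3. Stack: [9, 8, 3]
BINARY_OP | → 8 | 3 = 11. Stack: [9, 11]
BINARY_OP - → 9 - 11 = -2. Stack: [-2]
STORE_FAST z → z=-2. Stack: []
LOAD_FAST a → push 3. Stack: [3]
LOAD_CONST → push 2. Stack: [3, 2]
BINARY_OP >> → 3 >> 2 = 0. Stack: [0]
LOAD_FAST a → push 3. Stack: [0, 3]
LOAD_CONST → push 12. Stack: [0, 3, 12]
BINARY_OP + → 3 + 12 = 15. Stack: [0, 15]
BINARY_OP ^ → 0 ^ 15 = 15. Stack: [15]
STORE_FAST z → z=15. Stack: []
LOAD_FAST_LOAD_FAST z,a → push 15,3. Stack: [15, 3]
COMPARE_OP bool(>) → 15 vs 3 = True. Stack: [True]
POP_JUMP_IF_FALSE → pop True; no jump. Stack: []
LOAD_FAST_LOAD_FAST a,z → push 3,15. Stack: [3, 15]
BINARY_OP + → 3 + 15 = 18. Stack: [18]
LOAD_CONST → push -5. Stack: [18, -5]
BINARY_OP - → 18 - -5 = 23. Stack: [23]
STORE_FAST w → w=23. Stack: []
LOAD_FAST w → push 23. Stack: [23]
RETURN_VALUE → return 23.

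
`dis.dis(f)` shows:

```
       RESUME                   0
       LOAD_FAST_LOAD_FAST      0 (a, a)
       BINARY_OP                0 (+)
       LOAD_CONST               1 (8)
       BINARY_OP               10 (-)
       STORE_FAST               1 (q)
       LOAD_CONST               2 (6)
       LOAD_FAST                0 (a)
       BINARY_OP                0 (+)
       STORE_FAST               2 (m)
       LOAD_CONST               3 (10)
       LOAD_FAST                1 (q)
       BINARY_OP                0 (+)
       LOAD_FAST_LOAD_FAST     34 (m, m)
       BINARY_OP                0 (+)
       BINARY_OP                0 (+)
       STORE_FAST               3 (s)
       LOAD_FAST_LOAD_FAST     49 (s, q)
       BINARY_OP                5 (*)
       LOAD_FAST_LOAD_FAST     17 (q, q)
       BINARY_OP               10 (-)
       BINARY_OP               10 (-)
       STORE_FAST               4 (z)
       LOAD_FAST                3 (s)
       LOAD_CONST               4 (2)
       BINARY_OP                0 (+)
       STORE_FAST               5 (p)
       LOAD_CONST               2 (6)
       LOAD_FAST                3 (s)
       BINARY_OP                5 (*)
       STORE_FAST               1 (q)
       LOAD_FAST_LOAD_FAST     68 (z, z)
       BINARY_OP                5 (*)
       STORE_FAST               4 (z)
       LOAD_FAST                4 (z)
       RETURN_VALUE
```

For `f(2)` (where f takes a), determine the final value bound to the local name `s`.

22

LOAD_FAST_LOAD_FAST a,a → push 2,2. Stack: [2, 2]
BINARY_OP + → 2 + 2 = 4. Stack: [4]
LOAD_CONST → push 8. Stack: [4, 8]
BINARY_OP - → 4 - 8 = -4. Stack: [-4]
STORE_FAST q → q=-4. Stack: []
LOAD_CONST → push 6. Stack: [6]
LOAD_FAST a → push 2. Stack: [6, 2]
BINARY_OP + → 6 + 2 = 8. Stack: [8]
STORE_FAST m → m=8. Stack: []
LOAD_CONST → push 10. Stack: [10]
LOAD_FAST q → push -4. Stack: [10, -4]
BINARY_OP + → 10 + -4 = 6. Stack: [6]
LOAD_FAST_LOAD_FAST m,m → push 8,8. Stack: [6, 8, 8]
BINARY_OP + → 8 + 8 = 16. Stack: [6, 16]
BINARY_OP + → 6 + 16 = 22. Stack: [22]
STORE_FAST s → s=22. Stack: []
LOAD_FAST_LOAD_FAST s,q → push 22,-4. Stack: [22, -4]
BINARY_OP * → 22 * -4 = -88. Stack: [-88]
LOAD_FAST_LOAD_FAST q,q → push -4,-4. Stack: [-88, -4, -4]
BINARY_OP - → -4 - -4 = 0. Stack: [-88, 0]
BINARY_OP - → -88 - 0 = -88. Stack: [-88]
STORE_FAST z → z=-88. Stack: []
LOAD_FAST s → push 22. Stack: [22]
LOAD_CONST → push 2. Stack: [22, 2]
BINARY_OP + → 22 + 2 = 24. Stack: [24]
STORE_FAST p → p=24. Stack: []
LOAD_CONST → push 6. Stack: [6]
LOAD_FAST s → push 22. Stack: [6, 22]
BINARY_OP * → 6 * 22 = 132. Stack: [132]
STORE_FAST q → q=132. Stack: []
LOAD_FAST_LOAD_FAST z,z → push -88,-88. Stack: [-88, -88]
BINARY_OP * → -88 * -88 = 7744. Stack: [7744]
STORE_FAST z → z=7744. Stack: []
LOAD_FAST z → push 7744. Stack: [7744]
RETURN_VALUE → return 7744.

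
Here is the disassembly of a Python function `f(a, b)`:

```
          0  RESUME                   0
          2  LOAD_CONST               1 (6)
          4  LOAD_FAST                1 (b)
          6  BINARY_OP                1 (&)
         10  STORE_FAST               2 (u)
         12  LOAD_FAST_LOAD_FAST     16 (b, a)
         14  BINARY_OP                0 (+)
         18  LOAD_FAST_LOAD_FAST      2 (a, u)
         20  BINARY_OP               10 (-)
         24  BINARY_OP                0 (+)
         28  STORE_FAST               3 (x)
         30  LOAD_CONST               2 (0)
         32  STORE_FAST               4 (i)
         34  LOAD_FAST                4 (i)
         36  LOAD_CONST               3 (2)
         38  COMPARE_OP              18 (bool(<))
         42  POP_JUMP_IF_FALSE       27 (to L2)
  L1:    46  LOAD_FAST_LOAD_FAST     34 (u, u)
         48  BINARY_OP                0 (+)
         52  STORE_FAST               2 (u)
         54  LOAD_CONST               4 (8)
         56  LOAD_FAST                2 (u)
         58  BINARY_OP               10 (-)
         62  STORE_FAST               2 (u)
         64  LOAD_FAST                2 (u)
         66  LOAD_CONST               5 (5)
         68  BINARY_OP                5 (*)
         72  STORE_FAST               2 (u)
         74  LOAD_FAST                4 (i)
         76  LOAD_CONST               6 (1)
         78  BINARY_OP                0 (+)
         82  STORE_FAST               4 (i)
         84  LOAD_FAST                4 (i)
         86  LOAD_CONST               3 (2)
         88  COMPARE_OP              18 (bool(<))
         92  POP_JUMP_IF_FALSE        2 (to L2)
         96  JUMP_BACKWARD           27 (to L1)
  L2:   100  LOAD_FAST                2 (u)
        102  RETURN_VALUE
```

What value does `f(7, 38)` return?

240

LOAD_CONST → push 6. Stack: [6]
LOAD_FAST b → push 38. Stack: [6, 38]
BINARY_OP & → 6 & 38 = 6. Stack: [6]
STORE_FAST u → u=6. Stack: []
LOAD_FAST_LOAD_FAST b,a → push 38,7. Stack: [38, 7]
BINARY_OP + → 38 + 7 = 45. Stack: [45]
LOAD_FAST_LOAD_FAST a,u → push 7,6. Stack: [45, 7, 6]
BINARY_OP - → 7 - 6 = 1. Stack: [45, 1]
BINARY_OP + → 45 + 1 = 46. Stack: [46]
STORE_FAST x → x=46. Stack: []
LOAD_CONST → push 0. Stack: [0]
STORE_FAST i → i=0. Stack: []
LOAD_FAST i → push 0. Stack: [0]
LOAD_CONST → push 2. Stack: [0, 2]
COMPARE_OP bool(<) → 0 vs 2 = True. Stack: [True]
POP_JUMP_IF_FALSE → pop True; no jump. Stack: []
LOAD_FAST_LOAD_FAST u,u → push 6,6. Stack: [6, 6]
BINARY_OP + → 6 + 6 = 12. Stack: [12]
STORE_FAST u → u=12. Stack: []
LOAD_CONST → push 8. Stack: [8]
LOAD_FAST u → push 12. Stack: [8, 12]
BINARY_OP - → 8 - 12 = -4. Stack: [-4]
STORE_FAST u → u=-4. Stack: []
LOAD_FAST u → push -4. Stack: [-4]
LOAD_CONST → push 5. Stack: [-4, 5]
BINARY_OP * → -4 * 5 = -20. Stack: [-20]
STORE_FAST u → u=-20. Stack: []
LOAD_FAST i → push 0. Stack: [0]
LOAD_CONST → push 1. Stack: [0, 1]
BINARY_OP + → 0 + 1 = 1. Stack: [1]
STORE_FAST i → i=1. Stack: []
LOAD_FAST i → push 1. Stack: [1]
LOAD_CONST → push 2. Stack: [1, 2]
COMPARE_OP bool(<) → 1 vs 2 = True. Stack: [True]
POP_JUMP_IF_FALSE → pop True; no jump. Stack: []
LOAD_FAST_LOAD_FAST u,u → push -20,-20. Stack: [-20, -20]
BINARY_OP + → -20 + -20 = -40. Stack: [-40]
STORE_FAST u → u=-40. Stack: []
LOAD_CONST → push 8. Stack: [8]
LOAD_FAST u → push -40. Stack: [8, -40]
BINARY_OP - → 8 - -40 = 48. Stack: [48]
STORE_FAST u → u=48. Stack: []
LOAD_FAST u → push 48. Stack: [48]
LOAD_CONST → push 5. Stack: [48, 5]
BINARY_OP * → 48 * 5 = 240. Stack: [240]
STORE_FAST u → u=240. Stack: []
LOAD_FAST i → push 1. Stack: [1]
LOAD_CONST → push 1. Stack: [1, 1]
BINARY_OP + → 1 + 1 = 2. Stack: [2]
STORE_FAST i → i=2. Stack: []
LOAD_FAST i → push 2. Stack: [2]
LOAD_CONST → push 2. Stack: [2, 2]
COMPARE_OP bool(<) → 2 vs 2 = False. Stack: [False]
POP_JUMP_IF_FALSE → pop False; jump. Stack: []
LOAD_FAST u → push 240. Stack: [240]
RETURN_VALUE → return 240.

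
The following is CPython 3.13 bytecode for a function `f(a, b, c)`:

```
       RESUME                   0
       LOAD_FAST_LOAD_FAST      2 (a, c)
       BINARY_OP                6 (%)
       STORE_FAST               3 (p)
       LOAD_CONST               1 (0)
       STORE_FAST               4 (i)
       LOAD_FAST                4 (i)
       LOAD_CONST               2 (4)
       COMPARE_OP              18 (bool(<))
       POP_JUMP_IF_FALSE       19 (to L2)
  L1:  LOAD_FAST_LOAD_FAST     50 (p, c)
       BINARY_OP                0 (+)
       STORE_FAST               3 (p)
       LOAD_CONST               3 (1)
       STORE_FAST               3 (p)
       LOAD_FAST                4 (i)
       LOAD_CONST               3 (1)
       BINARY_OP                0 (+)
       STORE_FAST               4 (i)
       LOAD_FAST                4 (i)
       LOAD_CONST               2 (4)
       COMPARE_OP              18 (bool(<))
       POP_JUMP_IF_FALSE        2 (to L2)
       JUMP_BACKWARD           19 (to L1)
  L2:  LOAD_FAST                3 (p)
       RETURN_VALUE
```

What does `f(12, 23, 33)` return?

LOAD_FAST_LOAD_FAST a,c → push 12,33. Stack: [12, 33]
BINARY_OP % → 12 % 33 = 12. Stack: [12]
STORE_FAST p → p=12. Stack: []
LOAD_CONST → push 0. Stack: [0]
STORE_FAST i → i=0. Stack: []
LOAD_FAST i → push 0. Stack: [0]
LOAD_CONST → push 4. Stack: [0, 4]
COMPARE_OP bool(<) → 0 vs 4 = True. Stack: [True]
POP_JUMP_IF_FALSE → pop True; no jump. Stack: []
LOAD_FAST_LOAD_FAST p,c → push 12,33. Stack: [12, 33]
BINARY_OP + → 12 + 33 = 45. Stack: [45]
STORE_FAST p → p=45. Stack: []
LOAD_CONST → push 1. Stack: [1]
STORE_FAST p → p=1. Stack: []
LOAD_FAST i → push 0. Stack: [0]
LOAD_CONST → push 1. Stack: [0, 1]
BINARY_OP + → 0 + 1 = 1. Stack: [1]
STORE_FAST i → i=1. Stack: []
LOAD_FAST i → push 1. Stack: [1]
LOAD_CONST → push 4. Stack: [1, 4]
COMPARE_OP bool(<) → 1 vs 4 = True. Stack: [True]
POP_JUMP_IF_FALSE → pop True; no jump. Stack: []
LOAD_FAST_LOAD_FAST p,c → push 1,33. Stack: [1, 33]
BINARY_OP + → 1 + 33 = 34. Stack: [34]
STORE_FAST p → p=34. Stack: []
LOAD_CONST → push 1. Stack: [1]
STORE_FAST p → p=1. Stack: []
LOAD_FAST i → push 1. Stack: [1]
LOAD_CONST → push 1. Stack: [1, 1]
BINARY_OP + → 1 + 1 = 2. Stack: [2]
STORE_FAST i → i=2. Stack: []
LOAD_FAST i → push 2. Stack: [2]
LOAD_CONST → push 4. Stack: [2, 4]
COMPARE_OP bool(<) → 2 vs 4 = True. Stack: [True]
POP_JUMP_IF_FALSE → pop True; no jump. Stack: []
LOAD_FAST_LOAD_FAST p,c → push 1,33. Stack: [1, 33]
BINARY_OP + → 1 + 33 = 34. Stack: [34]
STORE_FAST p → p=34. Stack: []
LOAD_CONST → push 1. Stack: [1]
STORE_FAST p → p=1. Stack: []
LOAD_FAST i → push 2. Stack: [2]
LOAD_CONST → push 1. Stack: [2, 1]
BINARY_OP + → 2 + 1 = 3. Stack: [3]
STORE_FAST i → i=3. Stack: []
LOAD_FAST i → push 3. Stack: [3]
LOAD_CONST → push 4. Stack: [3, 4]
COMPARE_OP bool(<) → 3 vs 4 = True. Stack: [True]
POP_JUMP_IF_FALSE → pop True; no jump. Stack: []
LOAD_FAST_LOAD_FAST p,c → push 1,33. Stack: [1, 33]
BINARY_OP + → 1 + 33 = 34. Stack: [34]
STORE_FAST p → p=34. Stack: []
LOAD_CONST → push 1. Stack: [1]
STORE_FAST p → p=1. Stack: []
LOAD_FAST i → push 3. Stack: [3]
LOAD_CONST → push 1. Stack: [3, 1]
BINARY_OP + → 3 + 1 = 4. Stack: [4]
STORE_FAST i → i=4. Stack: []
LOAD_FAST i → push 4. Stack: [4]
LOAD_CONST → push 4. Stack: [4, 4]
COMPARE_OP bool(<) → 4 vs 4 = False. Stack: [False]
POP_JUMP_IF_FALSE → pop False; jump. Stack: []
LOAD_FAST p → push 1. Stack: [1]
RETURN_VALUE → return 1.

1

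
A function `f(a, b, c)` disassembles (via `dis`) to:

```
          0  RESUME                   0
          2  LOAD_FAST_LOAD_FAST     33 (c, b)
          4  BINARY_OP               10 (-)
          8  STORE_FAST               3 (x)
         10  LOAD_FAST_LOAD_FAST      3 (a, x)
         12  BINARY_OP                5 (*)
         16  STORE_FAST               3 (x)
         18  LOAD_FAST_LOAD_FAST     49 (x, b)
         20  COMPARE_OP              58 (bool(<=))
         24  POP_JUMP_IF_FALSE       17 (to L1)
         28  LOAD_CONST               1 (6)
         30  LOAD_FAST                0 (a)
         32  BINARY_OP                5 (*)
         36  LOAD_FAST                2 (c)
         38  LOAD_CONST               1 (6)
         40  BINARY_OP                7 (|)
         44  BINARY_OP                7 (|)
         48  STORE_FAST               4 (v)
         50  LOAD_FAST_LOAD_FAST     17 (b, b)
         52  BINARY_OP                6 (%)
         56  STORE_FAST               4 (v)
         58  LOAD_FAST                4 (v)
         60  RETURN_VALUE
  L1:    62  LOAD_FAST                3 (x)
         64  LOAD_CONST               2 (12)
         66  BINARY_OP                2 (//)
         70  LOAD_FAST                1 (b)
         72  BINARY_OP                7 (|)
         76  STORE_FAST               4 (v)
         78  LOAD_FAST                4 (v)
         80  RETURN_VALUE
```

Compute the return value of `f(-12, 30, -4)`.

62

LOAD_FAST_LOAD_FAST c,b → push -4,30. Stack: [-4, 30]
BINARY_OP - → -4 - 30 = -34. Stack: [-34]
STORE_FAST x → x=-34. Stack: []
LOAD_FAST_LOAD_FAST a,x → push -12,-34. Stack: [-12, -34]
BINARY_OP * → -12 * -34 = 408. Stack: [408]
STORE_FAST x → x=408. Stack: []
LOAD_FAST_LOAD_FAST x,b → push 408,30. Stack: [408, 30]
COMPARE_OP bool(<=) → 408 vs 30 = False. Stack: [False]
POP_JUMP_IF_FALSE → pop False; jump. Stack: []
LOAD_FAST x → push 408. Stack: [408]
LOAD_CONST → push 12. Stack: [408, 12]
BINARY_OP // → 408 // 12 = 34. Stack: [34]
LOAD_FAST b → push 30. Stack: [34, 30]
BINARY_OP | → 34 | 30 = 62. Stack: [62]
STORE_FAST v → v=62. Stack: []
LOAD_FAST v → push 62. Stack: [62]
RETURN_VALUE → return 62.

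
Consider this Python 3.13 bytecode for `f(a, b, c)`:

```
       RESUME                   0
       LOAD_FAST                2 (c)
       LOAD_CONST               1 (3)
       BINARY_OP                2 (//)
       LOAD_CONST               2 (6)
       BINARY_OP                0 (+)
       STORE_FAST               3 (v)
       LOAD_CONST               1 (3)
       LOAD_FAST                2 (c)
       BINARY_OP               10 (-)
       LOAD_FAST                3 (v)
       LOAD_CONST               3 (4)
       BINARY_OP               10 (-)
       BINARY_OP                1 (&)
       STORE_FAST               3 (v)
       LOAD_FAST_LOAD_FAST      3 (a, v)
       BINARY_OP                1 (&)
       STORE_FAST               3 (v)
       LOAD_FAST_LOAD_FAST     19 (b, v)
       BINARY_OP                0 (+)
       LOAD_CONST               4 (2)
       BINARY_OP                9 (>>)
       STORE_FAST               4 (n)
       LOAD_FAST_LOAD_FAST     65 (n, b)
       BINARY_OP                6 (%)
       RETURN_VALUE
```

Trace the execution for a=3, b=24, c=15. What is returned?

6

LOAD_FAST c → push 15. Stack: [15]
LOAD_CONST → push 3. Stack: [15, 3]
BINARY_OP // → 15 // 3 = 5. Stack: [5]
LOAD_CONST → push 6. Stack: [5, 6]
BINARY_OP + → 5 + 6 = 11. Stack: [11]
STORE_FAST v → v=11. Stack: []
LOAD_CONST → push 3. Stack: [3]
LOAD_FAST c → push 15. Stack: [3, 15]
BINARY_OP - → 3 - 15 = -12. Stack: [-12]
LOAD_FAST v → push 11. Stack: [-12, 11]
LOAD_CONST → push 4. Stack: [-12, 11, 4]
BINARY_OP - → 11 - 4 = 7. Stack: [-12, 7]
BINARY_OP & → -12 & 7 = 4. Stack: [4]
STORE_FAST v → v=4. Stack: []
LOAD_FAST_LOAD_FAST a,v → push 3,4. Stack: [3, 4]
BINARY_OP & → 3 & 4 = 0. Stack: [0]
STORE_FAST v → v=0. Stack: []
LOAD_FAST_LOAD_FAST b,v → push 24,0. Stack: [24, 0]
BINARY_OP + → 24 + 0 = 24. Stack: [24]
LOAD_CONST → push 2. Stack: [24, 2]
BINARY_OP >> → 24 >> 2 = 6. Stack: [6]
STORE_FAST n → n=6. Stack: []
LOAD_FAST_LOAD_FAST n,b → push 6,24. Stack: [6, 24]
BINARY_OP % → 6 % 24 = 6. Stack: [6]
RETURN_VALUE → return 6.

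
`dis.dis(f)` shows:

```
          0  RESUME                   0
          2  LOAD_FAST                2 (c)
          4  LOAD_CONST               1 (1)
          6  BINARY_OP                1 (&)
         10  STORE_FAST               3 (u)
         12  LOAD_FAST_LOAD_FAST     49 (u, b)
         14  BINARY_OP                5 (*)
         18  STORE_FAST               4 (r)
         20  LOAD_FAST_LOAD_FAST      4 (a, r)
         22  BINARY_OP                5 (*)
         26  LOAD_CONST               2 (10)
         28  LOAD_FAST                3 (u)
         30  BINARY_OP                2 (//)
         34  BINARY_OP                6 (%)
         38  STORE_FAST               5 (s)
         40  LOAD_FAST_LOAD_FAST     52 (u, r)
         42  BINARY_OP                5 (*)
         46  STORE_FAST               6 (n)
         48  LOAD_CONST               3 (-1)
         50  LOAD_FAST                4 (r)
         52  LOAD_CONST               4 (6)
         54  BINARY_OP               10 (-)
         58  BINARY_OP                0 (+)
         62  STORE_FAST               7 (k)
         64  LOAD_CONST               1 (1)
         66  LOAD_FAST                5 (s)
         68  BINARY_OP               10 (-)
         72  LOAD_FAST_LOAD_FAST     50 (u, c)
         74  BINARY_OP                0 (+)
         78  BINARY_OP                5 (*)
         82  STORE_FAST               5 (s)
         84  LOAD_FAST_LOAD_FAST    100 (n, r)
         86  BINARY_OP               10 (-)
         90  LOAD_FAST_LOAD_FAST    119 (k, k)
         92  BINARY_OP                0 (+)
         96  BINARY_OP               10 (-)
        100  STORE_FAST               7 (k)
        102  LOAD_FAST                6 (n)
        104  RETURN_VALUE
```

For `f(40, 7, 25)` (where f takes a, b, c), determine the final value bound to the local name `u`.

LOAD_FAST c → push 25. Stack: [25]
LOAD_CONST → push 1. Stack: [25, 1]
BINARY_OP & → 25 & 1 = 1. Stack: [1]
STORE_FAST u → u=1. Stack: []
LOAD_FAST_LOAD_FAST u,b → push 1,7. Stack: [1, 7]
BINARY_OP * → 1 * 7 = 7. Stack: [7]
STORE_FAST r → r=7. Stack: []
LOAD_FAST_LOAD_FAST a,r → push 40,7. Stack: [40, 7]
BINARY_OP * → 40 * 7 = 280. Stack: [280]
LOAD_CONST → push 10. Stack: [280, 10]
LOAD_FAST u → push 1. Stack: [280, 10, 1]
BINARY_OP // → 10 // 1 = 10. Stack: [280, 10]
BINARY_OP % → 280 % 10 = 0. Stack: [0]
STORE_FAST s → s=0. Stack: []
LOAD_FAST_LOAD_FAST u,r → push 1,7. Stack: [1, 7]
BINARY_OP * → 1 * 7 = 7. Stack: [7]
STORE_FAST n → n=7. Stack: []
LOAD_CONST → push -1. Stack: [-1]
LOAD_FAST r → push 7. Stack: [-1, 7]
LOAD_CONST → push 6. Stack: [-1, 7, 6]
BINARY_OP - → 7 - 6 = 1. Stack: [-1, 1]
BINARY_OP + → -1 + 1 = 0. Stack: [0]
STORE_FAST k → k=0. Stack: []
LOAD_CONST → push 1. Stack: [1]
LOAD_FAST s → push 0. Stack: [1, 0]
BINARY_OP - → 1 - 0 = 1. Stack: [1]
LOAD_FAST_LOAD_FAST u,c → push 1,25. Stack: [1, 1, 25]
BINARY_OP + → 1 + 25 = 26. Stack: [1, 26]
BINARY_OP * → 1 * 26 = 26. Stack: [26]
STORE_FAST s → s=26. Stack: []
LOAD_FAST_LOAD_FAST n,r → push 7,7. Stack: [7, 7]
BINARY_OP - → 7 - 7 = 0. Stack: [0]
LOAD_FAST_LOAD_FAST k,k → push 0,0. Stack: [0, 0, 0]
BINARY_OP + → 0 + 0 = 0. Stack: [0, 0]
BINARY_OP - → 0 - 0 = 0. Stack: [0]
STORE_FAST k → k=0. Stack: []
LOAD_FAST n → push 7. Stack: [7]
RETURN_VALUE → return 7.

1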